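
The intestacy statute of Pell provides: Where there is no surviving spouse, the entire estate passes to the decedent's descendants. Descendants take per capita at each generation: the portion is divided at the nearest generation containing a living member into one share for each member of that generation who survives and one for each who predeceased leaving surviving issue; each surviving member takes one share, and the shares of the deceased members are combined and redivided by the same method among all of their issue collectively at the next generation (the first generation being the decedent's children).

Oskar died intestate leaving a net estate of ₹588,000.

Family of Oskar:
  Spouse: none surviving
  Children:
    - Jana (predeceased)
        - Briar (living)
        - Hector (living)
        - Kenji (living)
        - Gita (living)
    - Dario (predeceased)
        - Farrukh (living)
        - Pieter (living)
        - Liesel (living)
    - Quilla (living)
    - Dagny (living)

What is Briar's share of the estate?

The entire ₹588,000 passes to the descendants.
That amount (₹588,000) is divided at the children's generation into 4 shares of ₹147,000. Quilla and Dagny each take ₹147,000. The 2 shares of the deceased (Jana and Dario) are combined into a pool of ₹294,000.
That pool (₹294,000) is divided at the grandchildren's generation equally among Briar, Hector, Kenji, Gita, Farrukh, Pieter, and Liesel: ₹42,000 each.

Briar receives ₹42,000.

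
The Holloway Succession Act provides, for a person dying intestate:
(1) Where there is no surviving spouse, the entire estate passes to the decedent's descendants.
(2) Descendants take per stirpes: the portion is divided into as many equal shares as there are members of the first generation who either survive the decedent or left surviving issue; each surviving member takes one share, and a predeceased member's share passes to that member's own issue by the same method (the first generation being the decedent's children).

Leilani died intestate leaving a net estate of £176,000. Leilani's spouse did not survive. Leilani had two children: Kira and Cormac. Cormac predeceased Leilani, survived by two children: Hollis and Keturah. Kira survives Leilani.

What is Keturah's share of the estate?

Keturah receives £44,000.

The entire £176,000 passes to the descendants.
That amount (£176,000) is divided into 2 shares of £88,000: Kira takes £88,000; Cormac's £88,000 share passes to Cormac's issue.
Cormac's share (£88,000) is divided into 2 shares of £44,000: Hollis and Keturah each take £44,000.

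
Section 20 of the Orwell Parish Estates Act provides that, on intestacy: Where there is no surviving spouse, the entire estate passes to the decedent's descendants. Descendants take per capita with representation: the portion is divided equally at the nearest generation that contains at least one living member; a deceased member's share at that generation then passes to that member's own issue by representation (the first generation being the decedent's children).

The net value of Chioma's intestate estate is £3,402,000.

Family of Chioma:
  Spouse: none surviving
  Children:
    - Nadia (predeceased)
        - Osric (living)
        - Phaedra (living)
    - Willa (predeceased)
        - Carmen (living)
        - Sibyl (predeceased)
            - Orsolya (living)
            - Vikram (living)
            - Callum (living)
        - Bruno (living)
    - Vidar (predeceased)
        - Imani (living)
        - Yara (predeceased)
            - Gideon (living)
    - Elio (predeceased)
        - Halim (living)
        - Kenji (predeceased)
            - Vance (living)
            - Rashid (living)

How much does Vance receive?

The entire £3,402,000 passes to the descendants.
No child survives, so the initial division is made at the grandchildren's generation.
That amount (£3,402,000) is divided into 9 shares of £378,000: Osric, Phaedra, Carmen, Bruno, Imani, and Halim each take £378,000; Sibyl's £378,000 share passes to Sibyl's issue; Yara's £378,000 share passes to Yara's issue; Kenji's £378,000 share passes to Kenji's issue.
Sibyl's share (£378,000) is divided into 3 shares of £126,000: Orsolya, Vikram, and Callum each take £126,000.
Yara's share (£378,000) passes entirely to Gideon.
Kenji's share (£378,000) is divided into 2 shares of £189,000: Vance and Rashid each take £189,000.

Vance receives £189,000.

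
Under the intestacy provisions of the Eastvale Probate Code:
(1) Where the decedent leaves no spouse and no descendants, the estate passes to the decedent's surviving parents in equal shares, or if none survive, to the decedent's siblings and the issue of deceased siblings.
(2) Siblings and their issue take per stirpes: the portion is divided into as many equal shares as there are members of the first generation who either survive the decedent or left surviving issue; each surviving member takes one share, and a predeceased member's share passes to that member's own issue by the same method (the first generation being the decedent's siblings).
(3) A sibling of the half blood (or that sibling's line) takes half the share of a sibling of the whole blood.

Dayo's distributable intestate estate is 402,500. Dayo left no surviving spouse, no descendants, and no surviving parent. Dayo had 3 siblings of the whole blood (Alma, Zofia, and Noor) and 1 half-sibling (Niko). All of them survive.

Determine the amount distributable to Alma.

Alma receives 115,000.

The entire 402,500 passes to the siblings and their issue.
Counting each half-blood sibling's line as half a unit, there are 7/2 units in 402,500, so one unit is 115,000. Whole-blood lines (Alma, Zofia, and Noor) take 115,000 each; half-blood lines (Niko) take 57,500 each.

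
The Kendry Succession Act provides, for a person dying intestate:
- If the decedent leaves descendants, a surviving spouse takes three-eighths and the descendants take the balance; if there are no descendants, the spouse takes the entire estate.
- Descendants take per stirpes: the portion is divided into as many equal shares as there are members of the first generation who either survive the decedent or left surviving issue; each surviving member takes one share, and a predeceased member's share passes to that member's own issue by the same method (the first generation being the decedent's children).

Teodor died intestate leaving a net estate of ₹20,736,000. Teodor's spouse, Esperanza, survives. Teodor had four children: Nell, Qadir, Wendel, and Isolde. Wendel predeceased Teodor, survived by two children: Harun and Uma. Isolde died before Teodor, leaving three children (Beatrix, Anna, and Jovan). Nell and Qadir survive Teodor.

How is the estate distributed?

Esperanza takes three-eighths of ₹20,736,000 = ₹7,776,000. The remaining ₹12,960,000 passes to the descendants.
The descendants' portion (₹12,960,000) is divided into 4 shares of ₹3,240,000: Nell and Qadir each take ₹3,240,000; Wendel's ₹3,240,000 share passes to Wendel's issue; Isolde's ₹3,240,000 share passes to Isolde's issue.
Wendel's share (₹3,240,000) is divided into 2 shares of ₹1,620,000: Harun and Uma each take ₹1,620,000.
Isolde's share (₹3,240,000) is divided into 3 shares of ₹1,080,000: Beatrix, Anna, and Jovan each take ₹1,080,000.

Esperanza: ₹7,776,000; Nell: ₹3,240,000; Qadir: ₹3,240,000; Harun: ₹1,620,000; Uma: ₹1,620,000; Beatrix: ₹1,080,000; Anna: ₹1,080,000; Jovan: ₹1,080,000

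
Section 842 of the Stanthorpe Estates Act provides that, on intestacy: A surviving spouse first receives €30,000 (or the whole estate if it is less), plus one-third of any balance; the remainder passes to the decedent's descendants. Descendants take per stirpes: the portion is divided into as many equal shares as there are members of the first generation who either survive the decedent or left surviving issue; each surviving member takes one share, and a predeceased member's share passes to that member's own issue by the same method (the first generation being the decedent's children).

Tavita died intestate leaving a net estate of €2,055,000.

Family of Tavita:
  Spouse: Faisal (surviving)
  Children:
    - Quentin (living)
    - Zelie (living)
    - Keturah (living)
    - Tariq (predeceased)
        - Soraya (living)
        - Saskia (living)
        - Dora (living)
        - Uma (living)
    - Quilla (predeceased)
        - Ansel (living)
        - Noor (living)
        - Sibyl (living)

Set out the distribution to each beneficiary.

Faisal: €705,000; Quentin: €270,000; Zelie: €270,000; Keturah: €270,000; Soraya: €67,500; Saskia: €67,500; Dora: €67,500; Uma: €67,500; Ansel: €90,000; Noor: €90,000; Sibyl: €90,000

Faisal first takes €30,000, leaving a balance of €2,025,000. Faisal then takes one-third of the balance (€675,000), for a total of €705,000. The remaining €1,350,000 passes to the descendants.
The descendants' portion (€1,350,000) is divided into 5 shares of €270,000: Quentin, Zelie, and Keturah each take €270,000; Tariq's €270,000 share passes to Tariq's issue; Quilla's €270,000 share passes to Quilla's issue.
Tariq's share (€270,000) is divided into 4 shares of €67,500: Soraya, Saskia, Dora, and Uma each take €67,500.
Quilla's share (€270,000) is divided into 3 shares of €90,000: Ansel, Noor, and Sibyl each take €90,000.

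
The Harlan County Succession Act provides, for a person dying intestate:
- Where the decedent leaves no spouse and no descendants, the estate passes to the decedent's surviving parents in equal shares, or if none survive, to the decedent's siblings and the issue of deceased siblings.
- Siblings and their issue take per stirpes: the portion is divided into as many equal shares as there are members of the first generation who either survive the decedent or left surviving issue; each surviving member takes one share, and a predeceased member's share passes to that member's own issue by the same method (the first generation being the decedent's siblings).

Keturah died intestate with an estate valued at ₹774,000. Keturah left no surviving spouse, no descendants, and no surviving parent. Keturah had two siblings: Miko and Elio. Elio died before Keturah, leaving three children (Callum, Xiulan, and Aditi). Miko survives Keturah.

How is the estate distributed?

The entire ₹774,000 passes to the siblings and their issue.
That amount (₹774,000) is divided into 2 shares of ₹387,000: Miko takes ₹387,000; Elio's ₹387,000 share passes to Elio's issue.
Elio's share (₹387,000) is divided into 3 shares of ₹129,000: Callum, Xiulan, and Aditi each take ₹129,000.

Miko: ₹387,000; Callum: ₹129,000; Xiulan: ₹129,000; Aditi: ₹129,000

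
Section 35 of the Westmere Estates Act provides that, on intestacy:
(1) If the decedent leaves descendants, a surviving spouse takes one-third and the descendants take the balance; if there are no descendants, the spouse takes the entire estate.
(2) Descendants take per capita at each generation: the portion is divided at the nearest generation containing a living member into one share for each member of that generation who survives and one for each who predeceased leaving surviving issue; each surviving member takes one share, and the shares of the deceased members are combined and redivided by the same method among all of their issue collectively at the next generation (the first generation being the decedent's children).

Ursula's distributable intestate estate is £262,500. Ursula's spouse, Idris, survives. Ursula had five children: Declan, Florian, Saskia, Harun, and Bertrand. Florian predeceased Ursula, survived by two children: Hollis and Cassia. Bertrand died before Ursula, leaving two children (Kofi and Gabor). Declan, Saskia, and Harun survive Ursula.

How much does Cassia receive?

Cassia receives £17,500.

Idris takes one-third of £262,500 = £87,500. The remaining £175,000 passes to the descendants.
The descendants' portion (£175,000) is divided at the children's generation into 5 shares of £35,000. Declan, Saskia, and Harun each take £35,000. The 2 shares of the deceased (Florian and Bertrand) are combined into a pool of £70,000.
That pool (£70,000) is divided at the grandchildren's generation equally among Hollis, Cassia, Kofi, and Gabor: £17,500 each.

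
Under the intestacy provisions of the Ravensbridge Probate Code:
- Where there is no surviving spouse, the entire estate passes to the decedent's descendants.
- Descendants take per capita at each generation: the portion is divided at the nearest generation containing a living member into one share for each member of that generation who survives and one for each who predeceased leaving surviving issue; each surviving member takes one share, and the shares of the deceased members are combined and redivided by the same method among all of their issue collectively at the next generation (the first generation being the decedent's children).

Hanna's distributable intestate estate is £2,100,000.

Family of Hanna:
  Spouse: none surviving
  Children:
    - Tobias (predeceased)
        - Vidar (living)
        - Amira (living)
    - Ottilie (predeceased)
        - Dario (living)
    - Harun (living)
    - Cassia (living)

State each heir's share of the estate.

The entire £2,100,000 passes to the descendants.
That amount (£2,100,000) is divided at the children's generation into 4 shares of £525,000. Harun and Cassia each take £525,000. The 2 shares of the deceased (Tobias and Ottilie) are combined into a pool of £1,050,000.
That pool (£1,050,000) is divided at the grandchildren's generation equally among Vidar, Amira, and Dario: £350,000 each.

Vidar: £350,000; Amira: £350,000; Dario: £350,000; Harun: £525,000; Cassia: £525,000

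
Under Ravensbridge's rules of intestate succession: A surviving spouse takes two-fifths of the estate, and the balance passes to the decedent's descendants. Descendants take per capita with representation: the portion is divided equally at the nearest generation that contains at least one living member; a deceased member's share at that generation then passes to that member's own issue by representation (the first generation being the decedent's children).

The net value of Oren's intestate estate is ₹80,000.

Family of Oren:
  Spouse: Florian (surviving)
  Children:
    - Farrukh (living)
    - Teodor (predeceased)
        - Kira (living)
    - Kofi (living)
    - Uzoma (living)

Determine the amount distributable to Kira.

Florian takes two-fifths of ₹80,000 = ₹32,000. The remaining ₹48,000 passes to the descendants.
The descendants' portion (₹48,000) is divided into 4 shares of ₹12,000: Farrukh, Kofi, and Uzoma each take ₹12,000; Teodor's ₹12,000 share passes to Teodor's issue.
Teodor's share (₹12,000) passes entirely to Kira.

Kira receives ₹12,000.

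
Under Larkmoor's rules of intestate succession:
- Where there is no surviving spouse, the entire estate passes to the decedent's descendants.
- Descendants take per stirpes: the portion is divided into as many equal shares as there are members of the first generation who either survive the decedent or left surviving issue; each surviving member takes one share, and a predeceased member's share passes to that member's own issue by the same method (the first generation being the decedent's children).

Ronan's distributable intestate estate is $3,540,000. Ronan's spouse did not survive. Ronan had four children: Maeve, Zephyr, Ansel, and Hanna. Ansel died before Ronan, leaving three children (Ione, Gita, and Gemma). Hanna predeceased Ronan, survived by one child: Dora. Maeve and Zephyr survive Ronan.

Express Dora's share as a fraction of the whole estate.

Dora receives 1/4 of the estate.

The entire $3,540,000 passes to the descendants.
That amount ($3,540,000) is divided into 4 shares of $885,000: Maeve and Zephyr each take $885,000; Ansel's $885,000 share passes to Ansel's issue; Hanna's $885,000 share passes to Hanna's issue.
Ansel's share ($885,000) is divided into 3 shares of $295,000: Ione, Gita, and Gemma each take $295,000.
Hanna's share ($885,000) passes entirely to Dora.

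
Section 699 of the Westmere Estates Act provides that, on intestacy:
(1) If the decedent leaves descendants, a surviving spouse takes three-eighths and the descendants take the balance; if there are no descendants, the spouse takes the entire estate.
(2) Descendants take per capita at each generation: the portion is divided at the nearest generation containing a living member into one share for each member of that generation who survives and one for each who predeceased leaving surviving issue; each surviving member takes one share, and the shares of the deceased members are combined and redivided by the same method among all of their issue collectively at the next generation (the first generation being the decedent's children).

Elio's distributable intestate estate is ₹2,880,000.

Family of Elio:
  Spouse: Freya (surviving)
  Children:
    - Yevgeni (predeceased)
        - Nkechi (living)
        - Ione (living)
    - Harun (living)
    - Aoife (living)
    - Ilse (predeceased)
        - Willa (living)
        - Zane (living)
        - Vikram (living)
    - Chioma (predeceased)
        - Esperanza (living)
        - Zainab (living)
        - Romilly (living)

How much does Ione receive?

Freya takes three-eighths of ₹2,880,000 = ₹1,080,000. The remaining ₹1,800,000 passes to the descendants.
The descendants' portion (₹1,800,000) is divided at the children's generation into 5 shares of ₹360,000. Harun and Aoife each take ₹360,000. The 3 shares of the deceased (Yevgeni, Ilse, and Chioma) are combined into a pool of ₹1,080,000.
That pool (₹1,080,000) is divided at the grandchildren's generation equally among Nkechi, Ione, Willa, Zane, Vikram, Esperanza, Zainab, and Romilly: ₹135,000 each.

Ione receives ₹135,000.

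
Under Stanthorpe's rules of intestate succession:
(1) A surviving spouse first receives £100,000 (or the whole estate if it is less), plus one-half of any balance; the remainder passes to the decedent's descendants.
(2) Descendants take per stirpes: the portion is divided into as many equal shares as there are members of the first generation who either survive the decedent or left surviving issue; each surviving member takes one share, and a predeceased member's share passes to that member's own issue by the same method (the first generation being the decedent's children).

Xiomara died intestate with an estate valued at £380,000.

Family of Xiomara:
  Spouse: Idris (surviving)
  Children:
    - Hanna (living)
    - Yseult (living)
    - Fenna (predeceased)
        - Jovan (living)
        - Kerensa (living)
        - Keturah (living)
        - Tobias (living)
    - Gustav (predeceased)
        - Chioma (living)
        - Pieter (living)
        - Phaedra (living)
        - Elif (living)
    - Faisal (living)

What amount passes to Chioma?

Chioma receives £7,000.

Idris first takes £100,000, leaving a balance of £280,000. Idris then takes one-half of the balance (£140,000), for a total of £240,000. The remaining £140,000 passes to the descendants.
The descendants' portion (£140,000) is divided into 5 shares of £28,000: Hanna, Yseult, and Faisal each take £28,000; Fenna's £28,000 share passes to Fenna's issue; Gustav's £28,000 share passes to Gustav's issue.
Fenna's share (£28,000) is divided into 4 shares of £7,000: Jovan, Kerensa, Keturah, and Tobias each take £7,000.
Gustav's share (£28,000) is divided into 4 shares of £7,000: Chioma, Pieter, Phaedra, and Elif each take £7,000.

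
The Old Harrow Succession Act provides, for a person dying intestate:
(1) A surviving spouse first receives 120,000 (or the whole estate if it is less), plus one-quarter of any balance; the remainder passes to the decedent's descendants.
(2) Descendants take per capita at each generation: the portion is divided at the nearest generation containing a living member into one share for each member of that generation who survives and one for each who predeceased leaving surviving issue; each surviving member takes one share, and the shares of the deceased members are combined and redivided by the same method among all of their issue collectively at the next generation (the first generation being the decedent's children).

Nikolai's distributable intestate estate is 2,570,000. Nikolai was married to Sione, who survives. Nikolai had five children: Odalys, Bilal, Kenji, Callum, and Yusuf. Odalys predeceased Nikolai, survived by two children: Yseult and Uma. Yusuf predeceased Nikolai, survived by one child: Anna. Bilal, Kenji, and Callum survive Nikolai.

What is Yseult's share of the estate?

Yseult receives 245,000.

Sione first takes 120,000, leaving a balance of 2,450,000. Sione then takes one-quarter of the balance (612,500), for a total of 732,500. The remaining 1,837,500 passes to the descendants.
The descendants' portion (1,837,500) is divided at the children's generation into 5 shares of 367,500. Bilal, Kenji, and Callum each take 367,500. The 2 shares of the deceased (Odalys and Yusuf) are combined into a pool of 735,000.
That pool (735,000) is divided at the grandchildren's generation equally among Yseult, Uma, and Anna: 245,000 each.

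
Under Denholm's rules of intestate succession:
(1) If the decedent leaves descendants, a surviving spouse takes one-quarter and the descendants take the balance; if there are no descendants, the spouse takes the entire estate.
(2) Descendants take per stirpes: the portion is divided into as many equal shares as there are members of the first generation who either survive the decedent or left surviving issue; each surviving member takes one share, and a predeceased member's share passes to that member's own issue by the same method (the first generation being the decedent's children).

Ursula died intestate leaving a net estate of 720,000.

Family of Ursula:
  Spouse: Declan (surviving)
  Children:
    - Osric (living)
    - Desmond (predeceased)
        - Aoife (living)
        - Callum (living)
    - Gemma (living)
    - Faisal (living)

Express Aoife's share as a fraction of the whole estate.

Declan takes one-quarter of 720,000 = 180,000. The remaining 540,000 passes to the descendants.
The descendants' portion (540,000) is divided into 4 shares of 135,000: Osric, Gemma, and Faisal each take 135,000; Desmond's 135,000 share passes to Desmond's issue.
Desmond's share (135,000) is divided into 2 shares of 67,500: Aoife and Callum each take 67,500.

Aoife receives 3/32 of the estate.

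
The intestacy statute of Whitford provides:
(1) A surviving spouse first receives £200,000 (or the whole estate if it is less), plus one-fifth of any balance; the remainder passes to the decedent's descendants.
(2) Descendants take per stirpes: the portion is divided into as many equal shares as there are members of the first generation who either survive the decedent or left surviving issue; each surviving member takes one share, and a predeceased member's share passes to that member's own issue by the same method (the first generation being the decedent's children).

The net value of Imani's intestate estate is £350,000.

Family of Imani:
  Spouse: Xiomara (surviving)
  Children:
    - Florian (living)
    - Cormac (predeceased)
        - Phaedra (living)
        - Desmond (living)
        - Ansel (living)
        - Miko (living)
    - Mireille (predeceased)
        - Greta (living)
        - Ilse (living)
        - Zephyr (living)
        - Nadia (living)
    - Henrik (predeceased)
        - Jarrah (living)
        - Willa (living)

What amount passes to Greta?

Greta receives £7,500.

Xiomara first takes £200,000, leaving a balance of £150,000. Xiomara then takes one-fifth of the balance (£30,000), for a total of £230,000. The remaining £120,000 passes to the descendants.
The descendants' portion (£120,000) is divided into 4 shares of £30,000: Florian takes £30,000; Cormac's £30,000 share passes to Cormac's issue; Mireille's £30,000 share passes to Mireille's issue; Henrik's £30,000 share passes to Henrik's issue.
Cormac's share (£30,000) is divided into 4 shares of £7,500: Phaedra, Desmond, Ansel, and Miko each take £7,500.
Mireille's share (£30,000) is divided into 4 shares of £7,500: Greta, Ilse, Zephyr, and Nadia each take £7,500.
Henrik's share (£30,000) is divided into 2 shares of £15,000: Jarrah and Willa each take £15,000.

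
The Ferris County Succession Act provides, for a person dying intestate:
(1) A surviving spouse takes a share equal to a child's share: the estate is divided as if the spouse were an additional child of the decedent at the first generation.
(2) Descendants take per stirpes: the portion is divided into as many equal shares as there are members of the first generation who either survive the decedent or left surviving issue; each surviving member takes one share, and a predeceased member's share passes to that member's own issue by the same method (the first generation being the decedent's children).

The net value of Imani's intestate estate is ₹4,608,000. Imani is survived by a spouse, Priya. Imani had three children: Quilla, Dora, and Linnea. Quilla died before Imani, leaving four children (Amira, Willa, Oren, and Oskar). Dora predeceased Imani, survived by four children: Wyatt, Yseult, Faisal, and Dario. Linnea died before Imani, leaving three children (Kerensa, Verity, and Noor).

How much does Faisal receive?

Faisal receives ₹288,000.

The spouse counts as an additional share at the children's level, so there are 4 primary shares of ₹1,152,000. Priya takes one such share (₹1,152,000).
The children's combined portion (₹3,456,000) is divided into 3 shares of ₹1,152,000: Quilla's ₹1,152,000 share passes to Quilla's issue; Dora's ₹1,152,000 share passes to Dora's issue; Linnea's ₹1,152,000 share passes to Linnea's issue.
Quilla's share (₹1,152,000) is divided into 4 shares of ₹288,000: Amira, Willa, Oren, and Oskar each take ₹288,000.
Dora's share (₹1,152,000) is divided into 4 shares of ₹288,000: Wyatt, Yseult, Faisal, and Dario each take ₹288,000.
Linnea's share (₹1,152,000) is divided into 3 shares of ₹384,000: Kerensa, Verity, and Noor each take ₹384,000.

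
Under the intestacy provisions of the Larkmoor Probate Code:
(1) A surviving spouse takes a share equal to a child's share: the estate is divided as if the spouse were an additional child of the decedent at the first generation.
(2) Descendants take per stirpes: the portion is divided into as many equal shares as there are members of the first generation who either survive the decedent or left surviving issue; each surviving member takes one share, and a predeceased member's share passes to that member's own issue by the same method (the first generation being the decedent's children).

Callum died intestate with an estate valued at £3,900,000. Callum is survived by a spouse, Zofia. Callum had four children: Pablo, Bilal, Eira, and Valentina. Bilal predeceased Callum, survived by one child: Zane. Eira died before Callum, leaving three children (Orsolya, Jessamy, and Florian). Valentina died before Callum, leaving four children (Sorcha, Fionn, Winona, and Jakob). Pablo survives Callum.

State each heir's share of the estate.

The spouse counts as an additional share at the children's level, so there are 5 primary shares of £780,000. Zofia takes one such share (£780,000).
The children's combined portion (£3,120,000) is divided into 4 shares of £780,000: Pablo takes £780,000; Bilal's £780,000 share passes to Bilal's issue; Eira's £780,000 share passes to Eira's issue; Valentina's £780,000 share passes to Valentina's issue.
Bilal's share (£780,000) passes entirely to Zane.
Eira's share (£780,000) is divided into 3 shares of £260,000: Orsolya, Jessamy, and Florian each take £260,000.
Valentina's share (£780,000) is divided into 4 shares of £195,000: Sorcha, Fionn, Winona, and Jakob each take £195,000.

Zofia: £780,000; Pablo: £780,000; Zane: £780,000; Orsolya: £260,000; Jessamy: £260,000; Florian: £260,000; Sorcha: £195,000; Fionn: £195,000; Winona: £195,000; Jakob: £195,000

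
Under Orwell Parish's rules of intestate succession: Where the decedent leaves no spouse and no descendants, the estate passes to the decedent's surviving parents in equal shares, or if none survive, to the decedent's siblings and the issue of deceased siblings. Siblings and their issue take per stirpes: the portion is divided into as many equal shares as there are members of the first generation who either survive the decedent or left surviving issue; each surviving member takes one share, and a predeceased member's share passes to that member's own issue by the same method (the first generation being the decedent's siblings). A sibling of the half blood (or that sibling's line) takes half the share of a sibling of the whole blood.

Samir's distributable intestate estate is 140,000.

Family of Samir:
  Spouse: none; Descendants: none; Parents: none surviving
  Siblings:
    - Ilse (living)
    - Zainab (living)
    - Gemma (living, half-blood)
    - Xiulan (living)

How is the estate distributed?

The entire 140,000 passes to the siblings and their issue.
Counting each half-blood sibling's line as half a unit, there are 7/2 units in 140,000, so one unit is 40,000. Whole-blood lines (Ilse, Zainab, and Xiulan) take 40,000 each; half-blood lines (Gemma) take 20,000 each.

Ilse: 40,000; Zainab: 40,000; Gemma: 20,000; Xiulan: 40,000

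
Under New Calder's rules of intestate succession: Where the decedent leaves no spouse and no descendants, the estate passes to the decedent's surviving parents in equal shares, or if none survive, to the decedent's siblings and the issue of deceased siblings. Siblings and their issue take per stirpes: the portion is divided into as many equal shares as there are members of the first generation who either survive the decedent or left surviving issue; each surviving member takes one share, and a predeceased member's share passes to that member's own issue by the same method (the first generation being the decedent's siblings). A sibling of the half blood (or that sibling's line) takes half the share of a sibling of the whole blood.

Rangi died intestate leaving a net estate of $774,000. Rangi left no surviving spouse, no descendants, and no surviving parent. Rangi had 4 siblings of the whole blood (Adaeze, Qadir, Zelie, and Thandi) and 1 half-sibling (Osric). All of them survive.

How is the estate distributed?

The entire $774,000 passes to the siblings and their issue.
Counting each half-blood sibling's line as half a unit, there are 9/2 units in $774,000, so one unit is $172,000. Whole-blood lines (Adaeze, Qadir, Zelie, and Thandi) take $172,000 each; half-blood lines (Osric) take $86,000 each.

Osric: $86,000; Adaeze: $172,000; Qadir: $172,000; Zelie: $172,000; Thandi: $172,000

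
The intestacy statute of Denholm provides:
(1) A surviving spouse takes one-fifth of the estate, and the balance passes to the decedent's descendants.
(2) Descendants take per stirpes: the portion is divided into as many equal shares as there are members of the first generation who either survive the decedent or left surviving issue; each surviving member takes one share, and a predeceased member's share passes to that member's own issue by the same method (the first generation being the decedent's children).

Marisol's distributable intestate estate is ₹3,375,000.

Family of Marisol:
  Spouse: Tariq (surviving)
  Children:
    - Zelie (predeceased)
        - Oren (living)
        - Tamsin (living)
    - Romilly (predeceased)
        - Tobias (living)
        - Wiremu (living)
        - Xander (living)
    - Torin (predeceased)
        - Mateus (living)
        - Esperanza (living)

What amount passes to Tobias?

Tobias receives ₹300,000.

Tariq takes one-fifth of ₹3,375,000 = ₹675,000. The remaining ₹2,700,000 passes to the descendants.
The descendants' portion (₹2,700,000) is divided into 3 shares of ₹900,000: Zelie's ₹900,000 share passes to Zelie's issue; Romilly's ₹900,000 share passes to Romilly's issue; Torin's ₹900,000 share passes to Torin's issue.
Zelie's share (₹900,000) is divided into 2 shares of ₹450,000: Oren and Tamsin each take ₹450,000.
Romilly's share (₹900,000) is divided into 3 shares of ₹300,000: Tobias, Wiremu, and Xander each take ₹300,000.
Torin's share (₹900,000) is divided into 2 shares of ₹450,000: Mateus and Esperanza each take ₹450,000.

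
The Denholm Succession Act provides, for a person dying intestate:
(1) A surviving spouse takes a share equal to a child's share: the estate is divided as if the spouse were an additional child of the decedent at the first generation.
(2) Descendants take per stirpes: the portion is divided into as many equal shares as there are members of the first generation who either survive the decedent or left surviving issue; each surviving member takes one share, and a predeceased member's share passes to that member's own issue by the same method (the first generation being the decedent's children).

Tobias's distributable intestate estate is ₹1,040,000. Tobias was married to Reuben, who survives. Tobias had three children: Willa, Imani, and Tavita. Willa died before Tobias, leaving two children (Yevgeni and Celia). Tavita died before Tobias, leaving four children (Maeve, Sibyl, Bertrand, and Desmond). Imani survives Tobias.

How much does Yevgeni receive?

The spouse counts as an additional share at the children's level, so there are 4 primary shares of ₹260,000. Reuben takes one such share (₹260,000).
The children's combined portion (₹780,000) is divided into 3 shares of ₹260,000: Imani takes ₹260,000; Willa's ₹260,000 share passes to Willa's issue; Tavita's ₹260,000 share passes to Tavita's issue.
Willa's share (₹260,000) is divided into 2 shares of ₹130,000: Yevgeni and Celia each take ₹130,000.
Tavita's share (₹260,000) is divided into 4 shares of ₹65,000: Maeve, Sibyl, Bertrand, and Desmond each take ₹65,000.

Yevgeni receives ₹130,000.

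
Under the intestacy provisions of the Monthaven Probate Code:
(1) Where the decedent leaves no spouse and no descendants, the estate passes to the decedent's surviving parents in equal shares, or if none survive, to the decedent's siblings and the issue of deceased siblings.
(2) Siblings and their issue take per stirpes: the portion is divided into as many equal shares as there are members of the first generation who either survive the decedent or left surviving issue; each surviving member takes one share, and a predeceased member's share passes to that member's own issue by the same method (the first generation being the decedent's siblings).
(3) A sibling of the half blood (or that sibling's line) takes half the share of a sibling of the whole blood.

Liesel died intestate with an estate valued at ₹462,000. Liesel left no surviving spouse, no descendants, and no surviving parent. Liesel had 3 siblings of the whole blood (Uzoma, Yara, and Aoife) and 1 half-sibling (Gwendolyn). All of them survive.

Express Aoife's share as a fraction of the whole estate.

Aoife receives 2/7 of the estate.

The entire ₹462,000 passes to the siblings and their issue.
Counting each half-blood sibling's line as half a unit, there are 7/2 units in ₹462,000, so one unit is ₹132,000. Whole-blood lines (Uzoma, Yara, and Aoife) take ₹132,000 each; half-blood lines (Gwendolyn) take ₹66,000 each.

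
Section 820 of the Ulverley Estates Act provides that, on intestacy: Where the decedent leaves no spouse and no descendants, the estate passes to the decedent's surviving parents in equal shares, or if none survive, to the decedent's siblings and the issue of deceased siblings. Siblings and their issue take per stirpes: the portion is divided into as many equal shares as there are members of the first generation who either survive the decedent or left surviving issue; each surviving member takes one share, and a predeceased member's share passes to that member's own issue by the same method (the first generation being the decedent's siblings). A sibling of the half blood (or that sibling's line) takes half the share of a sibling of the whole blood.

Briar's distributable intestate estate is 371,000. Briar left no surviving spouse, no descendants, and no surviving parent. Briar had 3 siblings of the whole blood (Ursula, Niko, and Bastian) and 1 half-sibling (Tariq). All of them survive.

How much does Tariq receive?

The entire 371,000 passes to the siblings and their issue.
Counting each half-blood sibling's line as half a unit, there are 7/2 units in 371,000, so one unit is 106,000. Whole-blood lines (Ursula, Niko, and Bastian) take 106,000 each; half-blood lines (Tariq) take 53,000 each.

Tariq receives 53,000.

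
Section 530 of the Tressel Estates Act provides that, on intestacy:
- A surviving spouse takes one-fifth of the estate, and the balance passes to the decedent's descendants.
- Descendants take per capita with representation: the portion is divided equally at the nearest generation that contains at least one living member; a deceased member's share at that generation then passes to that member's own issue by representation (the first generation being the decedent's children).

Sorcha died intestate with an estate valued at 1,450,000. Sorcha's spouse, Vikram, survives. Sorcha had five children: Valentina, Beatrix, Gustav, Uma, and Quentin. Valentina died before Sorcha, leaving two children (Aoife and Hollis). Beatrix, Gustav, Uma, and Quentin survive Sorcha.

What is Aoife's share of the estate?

Aoife receives 116,000.

Vikram takes one-fifth of 1,450,000 = 290,000. The remaining 1,160,000 passes to the descendants.
The descendants' portion (1,160,000) is divided into 5 shares of 232,000: Beatrix, Gustav, Uma, and Quentin each take 232,000; Valentina's 232,000 share passes to Valentina's issue.
Valentina's share (232,000) is divided into 2 shares of 116,000: Aoife and Hollis each take 116,000.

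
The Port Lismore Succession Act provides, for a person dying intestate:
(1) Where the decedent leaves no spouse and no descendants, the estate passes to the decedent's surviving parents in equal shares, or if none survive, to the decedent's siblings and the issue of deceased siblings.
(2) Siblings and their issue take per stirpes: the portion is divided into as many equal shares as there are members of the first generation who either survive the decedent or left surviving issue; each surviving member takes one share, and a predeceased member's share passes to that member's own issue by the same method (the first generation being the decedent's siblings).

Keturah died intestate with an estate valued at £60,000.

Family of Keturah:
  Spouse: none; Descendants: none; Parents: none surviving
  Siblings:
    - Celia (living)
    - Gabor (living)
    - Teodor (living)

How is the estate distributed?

The entire £60,000 passes to the siblings and their issue.
That amount (£60,000) is divided into 3 shares of £20,000: Celia, Gabor, and Teodor each take £20,000.

Celia: £20,000; Gabor: £20,000; Teodor: £20,000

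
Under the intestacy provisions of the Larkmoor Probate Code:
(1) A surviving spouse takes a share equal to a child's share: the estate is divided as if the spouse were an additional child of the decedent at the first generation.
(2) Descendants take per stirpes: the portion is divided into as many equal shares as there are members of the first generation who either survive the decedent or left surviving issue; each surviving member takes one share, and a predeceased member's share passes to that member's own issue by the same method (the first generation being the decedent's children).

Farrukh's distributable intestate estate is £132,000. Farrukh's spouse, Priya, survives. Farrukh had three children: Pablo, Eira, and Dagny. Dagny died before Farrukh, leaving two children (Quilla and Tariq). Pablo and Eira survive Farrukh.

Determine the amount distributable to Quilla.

Quilla receives £16,500.

The spouse counts as an additional share at the children's level, so there are 4 primary shares of £33,000. Priya takes one such share (£33,000).
The children's combined portion (£99,000) is divided into 3 shares of £33,000: Pablo and Eira each take £33,000; Dagny's £33,000 share passes to Dagny's issue.
Dagny's share (£33,000) is divided into 2 shares of £16,500: Quilla and Tariq each take £16,500.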